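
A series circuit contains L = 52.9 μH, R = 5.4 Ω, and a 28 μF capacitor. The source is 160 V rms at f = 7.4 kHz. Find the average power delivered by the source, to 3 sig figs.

4.32 kW

ω = 2πf = 46500 rad/s
X_L = ωL = 2.46 Ω
X_C = 1/(ωC) = 0.768 Ω
Net reactance X = X_L − X_C = 1.69 Ω
Z = 5.40 + j1.69 Ω
|Z| = √(5.40² + 1.69²) = 5.66 Ω
∠Z = arctan(1.69/5.40) = 17.4°
I = V/|Z| = 28.3 A
P = VI cos φ = 160 × 28.3 × cos(17.4°) = 4.32 kW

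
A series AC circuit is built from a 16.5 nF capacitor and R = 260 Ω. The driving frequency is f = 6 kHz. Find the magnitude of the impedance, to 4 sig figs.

1629 Ω

ω = 2πf = 37700 rad/s
X_C = 1/(ωC) = 1608 Ω
Z = 260.0 − j1608 Ω
|Z| = √(260.0² + 1608²) = 1629 Ω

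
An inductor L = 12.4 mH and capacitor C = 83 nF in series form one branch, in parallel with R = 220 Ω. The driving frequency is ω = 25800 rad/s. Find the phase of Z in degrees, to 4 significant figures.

X_L = ωL = 319.9 Ω
X_C = 1/(ωC) = 467.0 Ω
Branch 1: Z₁ = R = 220.0 Ω
Branch 2 (series LC): Z₂ = j(X_L − X_C) = −j147.1 Ω
Parallel: Z = Z₁Z₂/(Z₁+Z₂), |Z| = 122.3 Ω, ∠Z = -56.24°

-56.24°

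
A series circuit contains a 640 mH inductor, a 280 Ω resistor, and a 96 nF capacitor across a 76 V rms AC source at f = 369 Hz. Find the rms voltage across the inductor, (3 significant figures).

37.3 V

ω = 2πf = 2318 rad/s
X_L = ωL = 1480 Ω
X_C = 1/(ωC) = 4490 Ω
Net reactance X = X_L − X_C = -3010 Ω
Z = 280 − j3010 Ω
|Z| = √(280² + 3010²) = 3020 Ω
I = V/|Z| = 25.1 mA
V_L = I·|Z_L| = 0.0251 × 1480 = 37.3 V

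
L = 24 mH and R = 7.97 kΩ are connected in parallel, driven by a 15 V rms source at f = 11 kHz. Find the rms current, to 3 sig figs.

9.24 mA

ω = 2πf = 69120 rad/s
X_L = ωL = 1660 Ω
Parallel: admittances add. Y = 1/R + 1/(jωL)
Y = (0.000125 − j0.000603) S
|Y| = 0.000616 S → |Z| = 1/|Y| = 1620 Ω, ∠Z = −∠Y = 78.2°
I = V/|Z| = 15/1620 = 9.24 mA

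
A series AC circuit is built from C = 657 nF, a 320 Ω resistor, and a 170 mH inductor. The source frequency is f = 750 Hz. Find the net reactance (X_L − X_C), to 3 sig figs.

478 Ω

ω = 2πf = 4712 rad/s
X_L = ωL = 801 Ω
X_C = 1/(ωC) = 323 Ω
X = 801 − 323 = 478 Ω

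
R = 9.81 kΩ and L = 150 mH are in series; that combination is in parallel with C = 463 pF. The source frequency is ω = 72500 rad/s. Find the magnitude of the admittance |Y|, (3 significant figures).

X_L = ωL = 10900 Ω
X_C = 1/(ωC) = 29800 Ω
Branch 1 (R+jX_L): Z₁ = 9810 + j10900 Ω, |Z₁| = 14600 Ω
Branch 2 (−jX_C): Z₂ = −j29800 Ω
Parallel: Z = Z₁Z₂/(Z₁+Z₂), |Z| = 20500 Ω, ∠Z = 20.5°
|Y| = 1/|Z| = 48.8 μS

48.8 μS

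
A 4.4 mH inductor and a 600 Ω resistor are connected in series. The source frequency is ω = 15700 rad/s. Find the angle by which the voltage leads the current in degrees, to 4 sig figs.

X_L = ωL = 69.08 Ω
Z = 600.0 + j69.08 Ω
|Z| = √(600.0² + 69.08²) = 604.0 Ω
∠Z = arctan(69.08/600.0) = 6.568°

6.568°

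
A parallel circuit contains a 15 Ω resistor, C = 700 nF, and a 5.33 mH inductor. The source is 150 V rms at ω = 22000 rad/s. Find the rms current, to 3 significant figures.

10.1 A

X_L = ωL = 117 Ω
X_C = 1/(ωC) = 64.9 Ω
Parallel: admittances add. Y = 1/R + 1/(jωL) + jωC
Y = (0.0667 + j0.00687) S
|Y| = 0.0670 S → |Z| = 1/|Y| = 14.9 Ω, ∠Z = −∠Y = -5.89°
I = V/|Z| = 150/14.9 = 10.1 A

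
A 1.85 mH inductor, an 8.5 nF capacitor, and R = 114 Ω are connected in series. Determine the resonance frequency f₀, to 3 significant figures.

40.1 kHz

ω₀ = 1/√(LC) = 1/√(0.00185 × 8.5e-09) = 252200 rad/s
f₀ = ω₀/(2π) = 40.1 kHz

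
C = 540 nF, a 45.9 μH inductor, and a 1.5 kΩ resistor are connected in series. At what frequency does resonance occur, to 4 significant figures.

31.97 kHz

ω₀ = 1/√(LC) = 1/√(4.59e-05 × 5.4e-07) = 200900 rad/s
f₀ = ω₀/(2π) = 31.97 kHz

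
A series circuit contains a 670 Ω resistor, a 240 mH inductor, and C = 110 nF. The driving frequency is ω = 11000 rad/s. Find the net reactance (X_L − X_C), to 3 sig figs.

1810 Ω

X_L = ωL = 2640 Ω
X_C = 1/(ωC) = 826 Ω
X = 2640 − 826 = 1810 Ω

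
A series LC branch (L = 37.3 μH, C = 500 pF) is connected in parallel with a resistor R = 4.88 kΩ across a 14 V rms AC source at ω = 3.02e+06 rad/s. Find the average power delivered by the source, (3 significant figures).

40.2 mW

X_L = ωL = 113 Ω
X_C = 1/(ωC) = 662 Ω
Branch 1: Z₁ = R = 4880 Ω
Branch 2 (series LC): Z₂ = j(X_L − X_C) = −j550 Ω
Parallel: Z = Z₁Z₂/(Z₁+Z₂), |Z| = 546 Ω, ∠Z = -83.6°
I = V/|Z| = 25.6 mA
P = VI cos φ = 14 × 0.0256 × cos(-83.6°) = 40.2 mW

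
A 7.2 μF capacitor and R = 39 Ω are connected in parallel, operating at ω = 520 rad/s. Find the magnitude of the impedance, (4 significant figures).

X_C = 1/(ωC) = 267.1 Ω
Parallel: admittances add. Y = 1/R + jωC
Y = (0.02564 + j0.003744) S
|Y| = 0.02591 S → |Z| = 1/|Y| = 38.59 Ω, ∠Z = −∠Y = -8.307°

38.59 Ω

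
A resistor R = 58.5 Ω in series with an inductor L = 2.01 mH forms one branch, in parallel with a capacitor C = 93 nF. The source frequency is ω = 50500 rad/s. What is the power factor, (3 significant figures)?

0.845

X_L = ωL = 102 Ω
X_C = 1/(ωC) = 213 Ω
Branch 1 (R+jX_L): Z₁ = 58.5 + j102 Ω, |Z₁| = 117 Ω
Branch 2 (−jX_C): Z₂ = −j213 Ω
Parallel: Z = Z₁Z₂/(Z₁+Z₂), |Z| = 198 Ω, ∠Z = 32.3°
cos φ = cos(32.3°) = 0.845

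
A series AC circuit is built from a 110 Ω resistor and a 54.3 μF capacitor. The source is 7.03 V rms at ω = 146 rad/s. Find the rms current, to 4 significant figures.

X_C = 1/(ωC) = 126.1 Ω
Z = 110.0 − j126.1 Ω
|Z| = √(110.0² + 126.1²) = 167.4 Ω
I = V/|Z| = 7.03/167.4 = 42.00 mA

42.00 mA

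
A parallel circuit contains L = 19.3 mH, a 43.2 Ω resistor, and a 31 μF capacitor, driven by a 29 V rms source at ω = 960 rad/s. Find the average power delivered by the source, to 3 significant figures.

19.5 W

X_L = ωL = 18.5 Ω
X_C = 1/(ωC) = 33.6 Ω
Parallel: admittances add. Y = 1/R + 1/(jωL) + jωC
Y = (0.0231 − j0.0242) S
|Y| = 0.0335 S → |Z| = 1/|Y| = 29.9 Ω, ∠Z = −∠Y = 46.3°
I = V/|Z| = 971 mA
P = VI cos φ = 29 × 0.971 × cos(46.3°) = 19.5 W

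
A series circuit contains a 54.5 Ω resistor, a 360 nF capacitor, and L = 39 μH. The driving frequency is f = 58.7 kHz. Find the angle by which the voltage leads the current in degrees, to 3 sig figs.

7.17°

ω = 2πf = 368800 rad/s
X_L = ωL = 14.4 Ω
X_C = 1/(ωC) = 7.53 Ω
Net reactance X = X_L − X_C = 6.85 Ω
Z = 54.5 + j6.85 Ω
|Z| = √(54.5² + 6.85²) = 54.9 Ω
∠Z = arctan(6.85/54.5) = 7.17°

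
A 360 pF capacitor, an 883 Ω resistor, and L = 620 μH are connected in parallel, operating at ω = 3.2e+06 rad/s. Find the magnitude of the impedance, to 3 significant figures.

766 Ω

X_L = ωL = 1980 Ω
X_C = 1/(ωC) = 868 Ω
Parallel: admittances add. Y = 1/R + 1/(jωL) + jωC
Y = (0.00113 + j0.000648) S
|Y| = 0.00130 S → |Z| = 1/|Y| = 766 Ω, ∠Z = −∠Y = -29.8°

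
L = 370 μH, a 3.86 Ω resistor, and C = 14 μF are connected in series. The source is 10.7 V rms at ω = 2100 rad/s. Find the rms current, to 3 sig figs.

X_L = ωL = 0.777 Ω
X_C = 1/(ωC) = 34.0 Ω
Net reactance X = X_L − X_C = -33.2 Ω
Z = 3.86 − j33.2 Ω
|Z| = √(3.86² + 33.2²) = 33.5 Ω
I = V/|Z| = 10.7/33.5 = 320 mA

320 mA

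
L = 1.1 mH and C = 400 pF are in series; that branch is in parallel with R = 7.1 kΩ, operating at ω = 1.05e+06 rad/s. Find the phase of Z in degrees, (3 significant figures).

X_L = ωL = 1160 Ω
X_C = 1/(ωC) = 2380 Ω
Branch 1: Z₁ = R = 7100 Ω
Branch 2 (series LC): Z₂ = j(X_L − X_C) = −j1230 Ω
Parallel: Z = Z₁Z₂/(Z₁+Z₂), |Z| = 1210 Ω, ∠Z = -80.2°

-80.2°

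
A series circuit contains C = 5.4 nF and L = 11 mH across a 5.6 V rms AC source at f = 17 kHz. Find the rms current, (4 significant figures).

10.02 mA

ω = 2πf = 106800 rad/s
X_L = ωL = 1175 Ω
X_C = 1/(ωC) = 1734 Ω
Net reactance X = X_L − X_C = -558.8 Ω
Z = − j558.8 Ω
|Z| = √(0² + 558.8²) = 558.8 Ω
I = V/|Z| = 5.6/558.8 = 10.02 mA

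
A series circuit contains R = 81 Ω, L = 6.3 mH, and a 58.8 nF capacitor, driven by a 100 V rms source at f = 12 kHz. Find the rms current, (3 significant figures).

ω = 2πf = 75400 rad/s
X_L = ωL = 475 Ω
X_C = 1/(ωC) = 226 Ω
Net reactance X = X_L − X_C = 249 Ω
Z = 81.0 + j249 Ω
|Z| = √(81.0² + 249²) = 262 Ω
I = V/|Z| = 100/262 = 381 mA

381 mA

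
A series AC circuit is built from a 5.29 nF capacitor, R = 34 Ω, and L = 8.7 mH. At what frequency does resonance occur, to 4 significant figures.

23.46 kHz

ω₀ = 1/√(LC) = 1/√(0.0087 × 5.29e-09) = 147400 rad/s
f₀ = ω₀/(2π) = 23.46 kHz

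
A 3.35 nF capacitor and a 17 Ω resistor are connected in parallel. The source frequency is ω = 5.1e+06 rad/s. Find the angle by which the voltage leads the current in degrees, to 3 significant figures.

-16.2°

X_C = 1/(ωC) = 58.5 Ω
Parallel: admittances add. Y = 1/R + jωC
Y = (0.0588 + j0.0171) S
|Y| = 0.0613 S → |Z| = 1/|Y| = 16.3 Ω, ∠Z = −∠Y = -16.2°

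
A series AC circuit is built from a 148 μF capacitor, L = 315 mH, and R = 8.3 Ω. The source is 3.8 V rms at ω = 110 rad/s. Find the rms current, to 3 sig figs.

136 mA

X_L = ωL = 34.6 Ω
X_C = 1/(ωC) = 61.4 Ω
Net reactance X = X_L − X_C = -26.8 Ω
Z = 8.30 − j26.8 Ω
|Z| = √(8.30² + 26.8²) = 28.0 Ω
I = V/|Z| = 3.8/28.0 = 136 mA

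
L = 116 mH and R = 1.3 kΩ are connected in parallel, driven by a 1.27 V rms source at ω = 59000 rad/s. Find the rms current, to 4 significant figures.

994.4 μA

X_L = ωL = 6844 Ω
Parallel: admittances add. Y = 1/R + 1/(jωL)
Y = (0.0007692 − j0.0001461) S
|Y| = 0.0007830 S → |Z| = 1/|Y| = 1277 Ω, ∠Z = −∠Y = 10.76°
I = V/|Z| = 1.27/1277 = 994.4 μA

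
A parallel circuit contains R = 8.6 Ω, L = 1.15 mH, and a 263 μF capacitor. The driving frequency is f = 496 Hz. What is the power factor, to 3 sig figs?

0.210

ω = 2πf = 3116 rad/s
X_L = ωL = 3.58 Ω
X_C = 1/(ωC) = 1.22 Ω
Parallel: admittances add. Y = 1/R + 1/(jωL) + jωC
Y = (0.116 + j0.541) S
|Y| = 0.553 S → |Z| = 1/|Y| = 1.81 Ω, ∠Z = −∠Y = -77.9°
cos φ = cos(-77.9°) = 0.210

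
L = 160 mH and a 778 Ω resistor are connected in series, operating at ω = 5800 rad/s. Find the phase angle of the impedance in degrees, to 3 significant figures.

X_L = ωL = 928 Ω
Z = 778 + j928 Ω
|Z| = √(778² + 928²) = 1210 Ω
∠Z = arctan(928/778) = 50.0°

50.0°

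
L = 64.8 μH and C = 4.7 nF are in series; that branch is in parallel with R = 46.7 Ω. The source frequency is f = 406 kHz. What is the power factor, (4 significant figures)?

ω = 2πf = 2.551e+06 rad/s
X_L = ωL = 165.3 Ω
X_C = 1/(ωC) = 83.41 Ω
Branch 1: Z₁ = R = 46.70 Ω
Branch 2 (series LC): Z₂ = j(X_L − X_C) = j81.90 Ω
Parallel: Z = Z₁Z₂/(Z₁+Z₂), |Z| = 40.57 Ω, ∠Z = 29.69°
cos φ = cos(29.69°) = 0.8687

0.8687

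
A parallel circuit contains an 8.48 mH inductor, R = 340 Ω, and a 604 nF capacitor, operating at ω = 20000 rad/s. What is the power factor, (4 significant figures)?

X_L = ωL = 169.6 Ω
X_C = 1/(ωC) = 82.78 Ω
Parallel: admittances add. Y = 1/R + 1/(jωL) + jωC
Y = (0.002941 + j0.006184) S
|Y| = 0.006848 S → |Z| = 1/|Y| = 146.0 Ω, ∠Z = −∠Y = -64.56°
cos φ = cos(-64.56°) = 0.4295

0.4295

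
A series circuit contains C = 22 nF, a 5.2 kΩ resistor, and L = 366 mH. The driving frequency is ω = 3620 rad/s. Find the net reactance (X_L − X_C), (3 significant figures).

X_L = ωL = 1320 Ω
X_C = 1/(ωC) = 12600 Ω
X = 1320 − 12600 = -11200 Ω

-11200 Ω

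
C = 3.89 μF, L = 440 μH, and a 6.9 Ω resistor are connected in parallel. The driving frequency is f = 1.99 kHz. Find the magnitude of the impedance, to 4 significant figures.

ω = 2πf = 12500 rad/s
X_L = ωL = 5.502 Ω
X_C = 1/(ωC) = 20.56 Ω
Parallel: admittances add. Y = 1/R + 1/(jωL) + jωC
Y = (0.1449 − j0.1331) S
|Y| = 0.1968 S → |Z| = 1/|Y| = 5.082 Ω, ∠Z = −∠Y = 42.57°

5.082 Ω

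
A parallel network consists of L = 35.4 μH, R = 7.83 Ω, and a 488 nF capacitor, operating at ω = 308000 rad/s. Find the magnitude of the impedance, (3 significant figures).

7.12 Ω

X_L = ωL = 10.9 Ω
X_C = 1/(ωC) = 6.65 Ω
Parallel: admittances add. Y = 1/R + 1/(jωL) + jωC
Y = (0.128 + j0.0586) S
|Y| = 0.141 S → |Z| = 1/|Y| = 7.12 Ω, ∠Z = −∠Y = -24.6°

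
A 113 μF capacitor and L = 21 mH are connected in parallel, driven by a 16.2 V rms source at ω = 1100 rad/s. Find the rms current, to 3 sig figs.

1.31 A

X_L = ωL = 23.1 Ω
X_C = 1/(ωC) = 8.05 Ω
Parallel: admittances add. Y = 1/(jωL) + jωC
Y = (0 + j0.0810) S
|Y| = 0.0810 S → |Z| = 1/|Y| = 12.3 Ω, ∠Z = −∠Y = -90.0°
I = V/|Z| = 16.2/12.3 = 1.31 A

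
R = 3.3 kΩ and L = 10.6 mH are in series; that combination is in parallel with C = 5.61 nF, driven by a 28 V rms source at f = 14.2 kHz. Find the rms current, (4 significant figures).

14.14 mA

ω = 2πf = 89220 rad/s
X_L = ωL = 945.7 Ω
X_C = 1/(ωC) = 1998 Ω
Branch 1 (R+jX_L): Z₁ = 3300 + j945.7 Ω, |Z₁| = 3433 Ω
Branch 2 (−jX_C): Z₂ = −j1998 Ω
Parallel: Z = Z₁Z₂/(Z₁+Z₂), |Z| = 1980 Ω, ∠Z = -56.32°
I = V/|Z| = 28/1980 = 14.14 mA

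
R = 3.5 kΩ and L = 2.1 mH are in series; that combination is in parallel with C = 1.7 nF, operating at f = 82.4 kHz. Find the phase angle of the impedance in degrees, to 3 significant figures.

-71.9°

ω = 2πf = 517700 rad/s
X_L = ωL = 1090 Ω
X_C = 1/(ωC) = 1140 Ω
Branch 1 (R+jX_L): Z₁ = 3500 + j1090 Ω, |Z₁| = 3660 Ω
Branch 2 (−jX_C): Z₂ = −j1140 Ω
Parallel: Z = Z₁Z₂/(Z₁+Z₂), |Z| = 1190 Ω, ∠Z = -71.9°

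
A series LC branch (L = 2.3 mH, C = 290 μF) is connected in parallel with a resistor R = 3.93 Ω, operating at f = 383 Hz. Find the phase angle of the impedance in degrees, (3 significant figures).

43.8°

ω = 2πf = 2406 rad/s
X_L = ωL = 5.53 Ω
X_C = 1/(ωC) = 1.43 Ω
Branch 1: Z₁ = R = 3.93 Ω
Branch 2 (series LC): Z₂ = j(X_L − X_C) = j4.10 Ω
Parallel: Z = Z₁Z₂/(Z₁+Z₂), |Z| = 2.84 Ω, ∠Z = 43.8°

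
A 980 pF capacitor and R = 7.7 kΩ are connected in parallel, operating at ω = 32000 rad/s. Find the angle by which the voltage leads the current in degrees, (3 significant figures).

X_C = 1/(ωC) = 31900 Ω
Parallel: admittances add. Y = 1/R + jωC
Y = (0.000130 + j3.14e-05) S
|Y| = 0.000134 S → |Z| = 1/|Y| = 7480 Ω, ∠Z = −∠Y = -13.6°

-13.6°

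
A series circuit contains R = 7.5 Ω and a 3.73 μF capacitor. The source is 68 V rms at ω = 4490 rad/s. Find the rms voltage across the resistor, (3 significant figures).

X_C = 1/(ωC) = 59.7 Ω
Z = 7.50 − j59.7 Ω
|Z| = √(7.50² + 59.7²) = 60.2 Ω
I = V/|Z| = 1.13 A
V_R = I·|Z_R| = 1.13 × 7.50 = 8.47 V

8.47 V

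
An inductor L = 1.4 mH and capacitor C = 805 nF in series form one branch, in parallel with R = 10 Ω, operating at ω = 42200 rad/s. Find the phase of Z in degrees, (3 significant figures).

X_L = ωL = 59.1 Ω
X_C = 1/(ωC) = 29.4 Ω
Branch 1: Z₁ = R = 10.0 Ω
Branch 2 (series LC): Z₂ = j(X_L − X_C) = j29.6 Ω
Parallel: Z = Z₁Z₂/(Z₁+Z₂), |Z| = 9.48 Ω, ∠Z = 18.6°

18.6°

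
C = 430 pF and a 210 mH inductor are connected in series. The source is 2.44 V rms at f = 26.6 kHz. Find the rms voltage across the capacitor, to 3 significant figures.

ω = 2πf = 167100 rad/s
X_L = ωL = 35100 Ω
X_C = 1/(ωC) = 13900 Ω
Net reactance X = X_L − X_C = 21200 Ω
Z = j21200 Ω
|Z| = √(0² + 21200²) = 21200 Ω
I = V/|Z| = 115 μA
V_C = I·|Z_C| = 0.000115 × 13900 = 1.60 V

1.60 V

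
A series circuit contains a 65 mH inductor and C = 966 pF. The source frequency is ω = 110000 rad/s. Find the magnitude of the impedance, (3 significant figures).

X_L = ωL = 7150 Ω
X_C = 1/(ωC) = 9410 Ω
Net reactance X = X_L − X_C = -2260 Ω
Z = − j2260 Ω
|Z| = √(0² + 2260²) = 2260 Ω

2260 Ω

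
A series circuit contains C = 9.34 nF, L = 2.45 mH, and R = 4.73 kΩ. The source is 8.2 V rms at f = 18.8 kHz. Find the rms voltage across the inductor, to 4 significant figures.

0.4975 V

ω = 2πf = 118100 rad/s
X_L = ωL = 289.4 Ω
X_C = 1/(ωC) = 906.4 Ω
Net reactance X = X_L − X_C = -617.0 Ω
Z = 4730 − j617.0 Ω
|Z| = √(4730² + 617.0²) = 4770 Ω
I = V/|Z| = 1.719 mA
V_L = I·|Z_L| = 0.001719 × 289.4 = 0.4975 V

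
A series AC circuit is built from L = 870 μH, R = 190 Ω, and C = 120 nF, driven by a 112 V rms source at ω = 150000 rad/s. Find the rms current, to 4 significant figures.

X_L = ωL = 130.5 Ω
X_C = 1/(ωC) = 55.56 Ω
Net reactance X = X_L − X_C = 74.94 Ω
Z = 190.0 + j74.94 Ω
|Z| = √(190.0² + 74.94²) = 204.2 Ω
I = V/|Z| = 112/204.2 = 548.4 mA

548.4 mA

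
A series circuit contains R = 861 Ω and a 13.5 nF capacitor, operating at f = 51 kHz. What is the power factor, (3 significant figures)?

ω = 2πf = 320400 rad/s
X_C = 1/(ωC) = 231 Ω
Z = 861 − j231 Ω
|Z| = √(861² + 231²) = 891 Ω
∠Z = arctan(-231/861) = -15.0°
cos φ = cos(-15.0°) = 0.966

0.966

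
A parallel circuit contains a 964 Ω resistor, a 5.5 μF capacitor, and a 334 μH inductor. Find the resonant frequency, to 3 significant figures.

3.71 kHz

ω₀ = 1/√(LC) = 1/√(0.000334 × 5.5e-06) = 23330 rad/s
f₀ = ω₀/(2π) = 3.71 kHz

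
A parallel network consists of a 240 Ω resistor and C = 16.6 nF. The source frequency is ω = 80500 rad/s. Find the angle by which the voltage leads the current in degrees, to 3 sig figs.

-17.8°

X_C = 1/(ωC) = 748 Ω
Parallel: admittances add. Y = 1/R + jωC
Y = (0.00417 + j0.00134) S
|Y| = 0.00438 S → |Z| = 1/|Y| = 229 Ω, ∠Z = −∠Y = -17.8°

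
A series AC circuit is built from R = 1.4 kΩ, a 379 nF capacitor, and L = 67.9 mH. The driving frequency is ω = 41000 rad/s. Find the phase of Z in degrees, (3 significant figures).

X_L = ωL = 2780 Ω
X_C = 1/(ωC) = 64.4 Ω
Net reactance X = X_L − X_C = 2720 Ω
Z = 1400 + j2720 Ω
|Z| = √(1400² + 2720²) = 3060 Ω
∠Z = arctan(2720/1400) = 62.8°

62.8°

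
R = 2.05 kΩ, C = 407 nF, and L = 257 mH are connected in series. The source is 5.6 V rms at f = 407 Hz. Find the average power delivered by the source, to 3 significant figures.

15.0 mW

ω = 2πf = 2557 rad/s
X_L = ωL = 657 Ω
X_C = 1/(ωC) = 961 Ω
Net reactance X = X_L − X_C = -304 Ω
Z = 2050 − j304 Ω
|Z| = √(2050² + 304²) = 2070 Ω
∠Z = arctan(-304/2050) = -8.42°
I = V/|Z| = 2.70 mA
P = VI cos φ = 5.6 × 0.00270 × cos(-8.42°) = 15.0 mW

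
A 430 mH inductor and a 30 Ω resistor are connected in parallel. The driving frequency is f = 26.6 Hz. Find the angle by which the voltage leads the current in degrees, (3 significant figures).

ω = 2πf = 167.1 rad/s
X_L = ωL = 71.9 Ω
Parallel: admittances add. Y = 1/R + 1/(jωL)
Y = (0.0333 − j0.0139) S
|Y| = 0.0361 S → |Z| = 1/|Y| = 27.7 Ω, ∠Z = −∠Y = 22.7°

22.7°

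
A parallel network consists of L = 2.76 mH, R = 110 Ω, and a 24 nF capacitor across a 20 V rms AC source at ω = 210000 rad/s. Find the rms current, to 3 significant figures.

194 mA

X_L = ωL = 580 Ω
X_C = 1/(ωC) = 198 Ω
Parallel: admittances add. Y = 1/R + 1/(jωL) + jωC
Y = (0.00909 + j0.00331) S
|Y| = 0.00968 S → |Z| = 1/|Y| = 103 Ω, ∠Z = −∠Y = -20.0°
I = V/|Z| = 20/103 = 194 mA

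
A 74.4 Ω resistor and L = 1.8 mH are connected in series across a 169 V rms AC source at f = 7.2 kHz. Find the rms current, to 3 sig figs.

ω = 2πf = 45240 rad/s
X_L = ωL = 81.4 Ω
Z = 74.4 + j81.4 Ω
|Z| = √(74.4² + 81.4²) = 110 Ω
I = V/|Z| = 169/110 = 1.53 A

1.53 A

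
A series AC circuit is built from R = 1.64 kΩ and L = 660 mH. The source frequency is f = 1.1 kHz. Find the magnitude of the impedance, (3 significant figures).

4850 Ω

ω = 2πf = 6912 rad/s
X_L = ωL = 4560 Ω
Z = 1640 + j4560 Ω
|Z| = √(1640² + 4560²) = 4850 Ω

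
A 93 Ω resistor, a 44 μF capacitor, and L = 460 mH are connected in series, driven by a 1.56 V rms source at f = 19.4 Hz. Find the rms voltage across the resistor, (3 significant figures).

0.906 V

ω = 2πf = 121.9 rad/s
X_L = ωL = 56.1 Ω
X_C = 1/(ωC) = 186 Ω
Net reactance X = X_L − X_C = -130 Ω
Z = 93.0 − j130 Ω
|Z| = √(93.0² + 130²) = 160 Ω
I = V/|Z| = 9.74 mA
V_R = I·|Z_R| = 0.00974 × 93.0 = 0.906 V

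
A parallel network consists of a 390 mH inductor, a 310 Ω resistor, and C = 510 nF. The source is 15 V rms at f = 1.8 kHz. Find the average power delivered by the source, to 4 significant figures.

ω = 2πf = 11310 rad/s
X_L = ωL = 4411 Ω
X_C = 1/(ωC) = 173.4 Ω
Parallel: admittances add. Y = 1/R + 1/(jωL) + jωC
Y = (0.003226 + j0.005541) S
|Y| = 0.006412 S → |Z| = 1/|Y| = 156.0 Ω, ∠Z = −∠Y = -59.79°
I = V/|Z| = 96.18 mA
P = VI cos φ = 15 × 0.09618 × cos(-59.79°) = 725.8 mW

725.8 mW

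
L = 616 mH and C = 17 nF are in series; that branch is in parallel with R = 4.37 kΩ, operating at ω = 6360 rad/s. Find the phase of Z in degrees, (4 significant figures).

-39.34°

X_L = ωL = 3918 Ω
X_C = 1/(ωC) = 9249 Ω
Branch 1: Z₁ = R = 4370 Ω
Branch 2 (series LC): Z₂ = j(X_L − X_C) = −j5331 Ω
Parallel: Z = Z₁Z₂/(Z₁+Z₂), |Z| = 3380 Ω, ∠Z = -39.34°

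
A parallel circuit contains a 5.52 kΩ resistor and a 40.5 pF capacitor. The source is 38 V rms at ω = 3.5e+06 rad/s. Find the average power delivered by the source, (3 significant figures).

X_C = 1/(ωC) = 7050 Ω
Parallel: admittances add. Y = 1/R + jωC
Y = (0.000181 + j0.000142) S
|Y| = 0.000230 S → |Z| = 1/|Y| = 4350 Ω, ∠Z = −∠Y = -38.0°
I = V/|Z| = 8.74 mA
P = VI cos φ = 38 × 0.00874 × cos(-38.0°) = 262 mW

262 mW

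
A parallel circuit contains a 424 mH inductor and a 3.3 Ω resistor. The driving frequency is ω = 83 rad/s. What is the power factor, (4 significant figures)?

X_L = ωL = 35.19 Ω
Parallel: admittances add. Y = 1/R + 1/(jωL)
Y = (0.3030 − j0.02842) S
|Y| = 0.3044 S → |Z| = 1/|Y| = 3.286 Ω, ∠Z = −∠Y = 5.357°
cos φ = cos(5.357°) = 0.9956

0.9956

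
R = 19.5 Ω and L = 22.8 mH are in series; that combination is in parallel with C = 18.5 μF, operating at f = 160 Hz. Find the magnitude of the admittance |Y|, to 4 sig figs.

22.55 mS

ω = 2πf = 1005 rad/s
X_L = ωL = 22.92 Ω
X_C = 1/(ωC) = 53.77 Ω
Branch 1 (R+jX_L): Z₁ = 19.50 + j22.92 Ω, |Z₁| = 30.09 Ω
Branch 2 (−jX_C): Z₂ = −j53.77 Ω
Parallel: Z = Z₁Z₂/(Z₁+Z₂), |Z| = 44.34 Ω, ∠Z = 17.31°
|Y| = 1/|Z| = 22.55 mS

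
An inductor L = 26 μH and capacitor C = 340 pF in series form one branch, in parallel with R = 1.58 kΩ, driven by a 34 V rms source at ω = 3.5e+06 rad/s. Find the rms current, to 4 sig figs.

X_L = ωL = 91.00 Ω
X_C = 1/(ωC) = 840.3 Ω
Branch 1: Z₁ = R = 1580 Ω
Branch 2 (series LC): Z₂ = j(X_L − X_C) = −j749.3 Ω
Parallel: Z = Z₁Z₂/(Z₁+Z₂), |Z| = 677.1 Ω, ∠Z = -64.63°
I = V/|Z| = 34/677.1 = 50.22 mA

50.22 mA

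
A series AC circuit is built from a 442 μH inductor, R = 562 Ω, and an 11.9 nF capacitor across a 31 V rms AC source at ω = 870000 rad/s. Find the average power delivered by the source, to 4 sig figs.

1.354 W

X_L = ωL = 384.5 Ω
X_C = 1/(ωC) = 96.59 Ω
Net reactance X = X_L − X_C = 287.9 Ω
Z = 562.0 + j287.9 Ω
|Z| = √(562.0² + 287.9²) = 631.5 Ω
∠Z = arctan(287.9/562.0) = 27.13°
I = V/|Z| = 49.09 mA
P = VI cos φ = 31 × 0.04909 × cos(27.13°) = 1.354 W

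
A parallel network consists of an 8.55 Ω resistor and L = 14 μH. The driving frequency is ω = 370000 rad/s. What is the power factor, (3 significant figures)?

X_L = ωL = 5.18 Ω
Parallel: admittances add. Y = 1/R + 1/(jωL)
Y = (0.117 − j0.193) S
|Y| = 0.226 S → |Z| = 1/|Y| = 4.43 Ω, ∠Z = −∠Y = 58.8°
cos φ = cos(58.8°) = 0.518

0.518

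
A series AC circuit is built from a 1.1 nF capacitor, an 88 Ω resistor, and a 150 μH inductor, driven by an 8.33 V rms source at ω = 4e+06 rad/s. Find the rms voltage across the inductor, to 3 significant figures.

13.1 V

X_L = ωL = 600 Ω
X_C = 1/(ωC) = 227 Ω
Net reactance X = X_L − X_C = 373 Ω
Z = 88.0 + j373 Ω
|Z| = √(88.0² + 373²) = 383 Ω
I = V/|Z| = 21.8 mA
V_L = I·|Z_L| = 0.0218 × 600 = 13.1 V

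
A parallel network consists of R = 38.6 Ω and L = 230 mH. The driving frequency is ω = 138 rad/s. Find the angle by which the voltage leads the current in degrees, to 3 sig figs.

50.6°

X_L = ωL = 31.7 Ω
Parallel: admittances add. Y = 1/R + 1/(jωL)
Y = (0.0259 − j0.0315) S
|Y| = 0.0408 S → |Z| = 1/|Y| = 24.5 Ω, ∠Z = −∠Y = 50.6°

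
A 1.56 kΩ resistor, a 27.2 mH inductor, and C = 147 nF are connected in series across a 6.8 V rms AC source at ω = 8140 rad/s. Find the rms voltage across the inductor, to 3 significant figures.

0.898 V

X_L = ωL = 221 Ω
X_C = 1/(ωC) = 836 Ω
Net reactance X = X_L − X_C = -614 Ω
Z = 1560 − j614 Ω
|Z| = √(1560² + 614²) = 1680 Ω
I = V/|Z| = 4.06 mA
V_L = I·|Z_L| = 0.00406 × 221 = 0.898 V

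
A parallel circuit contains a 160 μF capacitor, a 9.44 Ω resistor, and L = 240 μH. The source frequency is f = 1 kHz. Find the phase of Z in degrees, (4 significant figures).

-72.80°

ω = 2πf = 6283 rad/s
X_L = ωL = 1.508 Ω
X_C = 1/(ωC) = 0.9947 Ω
Parallel: admittances add. Y = 1/R + 1/(jωL) + jωC
Y = (0.1059 + j0.3422) S
|Y| = 0.3582 S → |Z| = 1/|Y| = 2.792 Ω, ∠Z = −∠Y = -72.80°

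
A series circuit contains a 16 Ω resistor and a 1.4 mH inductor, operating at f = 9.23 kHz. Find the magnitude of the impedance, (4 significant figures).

ω = 2πf = 57990 rad/s
X_L = ωL = 81.19 Ω
Z = 16.00 + j81.19 Ω
|Z| = √(16.00² + 81.19²) = 82.75 Ω

82.75 Ω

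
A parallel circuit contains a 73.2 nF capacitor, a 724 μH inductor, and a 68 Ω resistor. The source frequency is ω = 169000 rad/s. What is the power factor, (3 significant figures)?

X_L = ωL = 122 Ω
X_C = 1/(ωC) = 80.8 Ω
Parallel: admittances add. Y = 1/R + 1/(jωL) + jωC
Y = (0.0147 + j0.00420) S
|Y| = 0.0153 S → |Z| = 1/|Y| = 65.4 Ω, ∠Z = −∠Y = -15.9°
cos φ = cos(-15.9°) = 0.962

0.962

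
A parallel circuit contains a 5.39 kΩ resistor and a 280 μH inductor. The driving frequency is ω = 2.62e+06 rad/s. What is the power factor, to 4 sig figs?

0.1349

X_L = ωL = 733.6 Ω
Parallel: admittances add. Y = 1/R + 1/(jωL)
Y = (0.0001855 − j0.001363) S
|Y| = 0.001376 S → |Z| = 1/|Y| = 726.9 Ω, ∠Z = −∠Y = 82.25°
cos φ = cos(82.25°) = 0.1349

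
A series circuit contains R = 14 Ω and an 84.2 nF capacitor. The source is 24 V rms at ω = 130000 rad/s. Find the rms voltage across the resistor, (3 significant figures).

3.64 V

X_C = 1/(ωC) = 91.4 Ω
Z = 14.0 − j91.4 Ω
|Z| = √(14.0² + 91.4²) = 92.4 Ω
I = V/|Z| = 260 mA
V_R = I·|Z_R| = 0.260 × 14.0 = 3.64 V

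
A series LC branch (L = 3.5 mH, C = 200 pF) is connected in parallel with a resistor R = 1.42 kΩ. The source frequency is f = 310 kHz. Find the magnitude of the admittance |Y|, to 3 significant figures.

ω = 2πf = 1.948e+06 rad/s
X_L = ωL = 6820 Ω
X_C = 1/(ωC) = 2570 Ω
Branch 1: Z₁ = R = 1420 Ω
Branch 2 (series LC): Z₂ = j(X_L − X_C) = j4250 Ω
Parallel: Z = Z₁Z₂/(Z₁+Z₂), |Z| = 1350 Ω, ∠Z = 18.5°
|Y| = 1/|Z| = 742 μS

742 μS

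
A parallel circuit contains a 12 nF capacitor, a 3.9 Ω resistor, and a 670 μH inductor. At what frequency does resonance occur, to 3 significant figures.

ω₀ = 1/√(LC) = 1/√(0.00067 × 1.2e-08) = 352700 rad/s
f₀ = ω₀/(2π) = 56.1 kHz

56.1 kHz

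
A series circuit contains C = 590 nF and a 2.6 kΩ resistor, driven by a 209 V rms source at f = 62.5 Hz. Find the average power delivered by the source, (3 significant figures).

ω = 2πf = 392.7 rad/s
X_C = 1/(ωC) = 4320 Ω
Z = 2600 − j4320 Ω
|Z| = √(2600² + 4320²) = 5040 Ω
∠Z = arctan(-4320/2600) = -58.9°
I = V/|Z| = 41.5 mA
P = VI cos φ = 209 × 0.0415 × cos(-58.9°) = 4.47 W

4.47 W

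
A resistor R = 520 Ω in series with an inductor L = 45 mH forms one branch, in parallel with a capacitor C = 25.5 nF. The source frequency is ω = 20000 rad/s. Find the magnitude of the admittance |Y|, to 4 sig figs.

X_L = ωL = 900.0 Ω
X_C = 1/(ωC) = 1961 Ω
Branch 1 (R+jX_L): Z₁ = 520.0 + j900.0 Ω, |Z₁| = 1039 Ω
Branch 2 (−jX_C): Z₂ = −j1961 Ω
Parallel: Z = Z₁Z₂/(Z₁+Z₂), |Z| = 1725 Ω, ∠Z = 33.87°
|Y| = 1/|Z| = 579.7 μS

579.7 μS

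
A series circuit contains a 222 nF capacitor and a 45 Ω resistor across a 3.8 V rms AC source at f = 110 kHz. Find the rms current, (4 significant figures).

83.57 mA

ω = 2πf = 691200 rad/s
X_C = 1/(ωC) = 6.517 Ω
Z = 45.00 − j6.517 Ω
|Z| = √(45.00² + 6.517²) = 45.47 Ω
I = V/|Z| = 3.8/45.47 = 83.57 mA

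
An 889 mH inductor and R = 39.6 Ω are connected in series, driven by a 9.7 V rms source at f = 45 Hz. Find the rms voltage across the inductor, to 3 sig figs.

ω = 2πf = 282.7 rad/s
X_L = ωL = 251 Ω
Z = 39.6 + j251 Ω
|Z| = √(39.6² + 251²) = 254 Ω
I = V/|Z| = 38.1 mA
V_L = I·|Z_L| = 0.0381 × 251 = 9.58 V

9.58 V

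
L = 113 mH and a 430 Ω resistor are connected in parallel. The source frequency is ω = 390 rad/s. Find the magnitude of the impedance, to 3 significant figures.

X_L = ωL = 44.1 Ω
Parallel: admittances add. Y = 1/R + 1/(jωL)
Y = (0.00233 − j0.0227) S
|Y| = 0.0228 S → |Z| = 1/|Y| = 43.8 Ω, ∠Z = −∠Y = 84.1°

43.8 Ω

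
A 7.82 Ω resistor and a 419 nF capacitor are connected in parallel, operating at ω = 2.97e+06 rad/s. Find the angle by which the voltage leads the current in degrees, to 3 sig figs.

X_C = 1/(ωC) = 0.804 Ω
Parallel: admittances add. Y = 1/R + jωC
Y = (0.128 + j1.24) S
|Y| = 1.25 S → |Z| = 1/|Y| = 0.799 Ω, ∠Z = −∠Y = -84.1°

-84.1°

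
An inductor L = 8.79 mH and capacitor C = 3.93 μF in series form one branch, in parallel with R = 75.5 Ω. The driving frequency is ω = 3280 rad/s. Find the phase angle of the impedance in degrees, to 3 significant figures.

X_L = ωL = 28.8 Ω
X_C = 1/(ωC) = 77.6 Ω
Branch 1: Z₁ = R = 75.5 Ω
Branch 2 (series LC): Z₂ = j(X_L − X_C) = −j48.7 Ω
Parallel: Z = Z₁Z₂/(Z₁+Z₂), |Z| = 41.0 Ω, ∠Z = -57.2°

-57.2°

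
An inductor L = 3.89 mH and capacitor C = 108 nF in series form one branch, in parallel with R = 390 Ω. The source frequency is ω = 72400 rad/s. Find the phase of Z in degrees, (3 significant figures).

68.5°

X_L = ωL = 282 Ω
X_C = 1/(ωC) = 128 Ω
Branch 1: Z₁ = R = 390 Ω
Branch 2 (series LC): Z₂ = j(X_L − X_C) = j154 Ω
Parallel: Z = Z₁Z₂/(Z₁+Z₂), |Z| = 143 Ω, ∠Z = 68.5°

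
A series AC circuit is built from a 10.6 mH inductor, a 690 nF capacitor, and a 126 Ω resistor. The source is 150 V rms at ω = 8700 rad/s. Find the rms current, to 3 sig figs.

1.03 A

X_L = ωL = 92.2 Ω
X_C = 1/(ωC) = 167 Ω
Net reactance X = X_L − X_C = -74.4 Ω
Z = 126 − j74.4 Ω
|Z| = √(126² + 74.4²) = 146 Ω
I = V/|Z| = 150/146 = 1.03 A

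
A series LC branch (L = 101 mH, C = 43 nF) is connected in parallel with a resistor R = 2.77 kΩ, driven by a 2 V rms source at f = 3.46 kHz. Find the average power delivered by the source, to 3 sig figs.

ω = 2πf = 21740 rad/s
X_L = ωL = 2200 Ω
X_C = 1/(ωC) = 1070 Ω
Branch 1: Z₁ = R = 2770 Ω
Branch 2 (series LC): Z₂ = j(X_L − X_C) = j1130 Ω
Parallel: Z = Z₁Z₂/(Z₁+Z₂), |Z| = 1040 Ω, ∠Z = 67.9°
I = V/|Z| = 1.92 mA
P = VI cos φ = 2 × 0.00192 × cos(67.9°) = 1.44 mW

1.44 mW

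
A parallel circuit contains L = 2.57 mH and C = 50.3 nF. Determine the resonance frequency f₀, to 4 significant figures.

ω₀ = 1/√(LC) = 1/√(0.00257 × 5.03e-08) = 87950 rad/s
f₀ = ω₀/(2π) = 14.00 kHz

14.00 kHz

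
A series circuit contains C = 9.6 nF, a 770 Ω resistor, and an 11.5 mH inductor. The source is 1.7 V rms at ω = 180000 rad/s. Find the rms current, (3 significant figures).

X_L = ωL = 2070 Ω
X_C = 1/(ωC) = 579 Ω
Net reactance X = X_L − X_C = 1490 Ω
Z = 770 + j1490 Ω
|Z| = √(770² + 1490²) = 1680 Ω
I = V/|Z| = 1.7/1680 = 1.01 mA

1.01 mA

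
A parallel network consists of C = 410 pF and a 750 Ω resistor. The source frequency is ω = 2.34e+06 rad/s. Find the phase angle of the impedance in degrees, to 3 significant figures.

-35.7°

X_C = 1/(ωC) = 1040 Ω
Parallel: admittances add. Y = 1/R + jωC
Y = (0.00133 + j0.000959) S
|Y| = 0.00164 S → |Z| = 1/|Y| = 609 Ω, ∠Z = −∠Y = -35.7°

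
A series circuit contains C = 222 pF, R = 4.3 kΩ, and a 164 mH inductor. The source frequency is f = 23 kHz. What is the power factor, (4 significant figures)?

ω = 2πf = 144500 rad/s
X_L = ωL = 23700 Ω
X_C = 1/(ωC) = 31170 Ω
Net reactance X = X_L − X_C = -7470 Ω
Z = 4300 − j7470 Ω
|Z| = √(4300² + 7470²) = 8619 Ω
∠Z = arctan(-7470/4300) = -60.07°
cos φ = cos(-60.07°) = 0.4989

0.4989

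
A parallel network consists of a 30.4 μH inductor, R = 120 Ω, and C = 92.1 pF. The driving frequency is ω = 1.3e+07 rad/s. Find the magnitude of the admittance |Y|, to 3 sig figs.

X_L = ωL = 395 Ω
X_C = 1/(ωC) = 835 Ω
Parallel: admittances add. Y = 1/R + 1/(jωL) + jωC
Y = (0.00833 − j0.00133) S
|Y| = 0.00844 S → |Z| = 1/|Y| = 118 Ω, ∠Z = −∠Y = 9.09°

8.44 mS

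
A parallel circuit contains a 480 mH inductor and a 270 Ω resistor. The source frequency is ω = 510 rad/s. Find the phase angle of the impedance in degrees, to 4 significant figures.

47.80°

X_L = ωL = 244.8 Ω
Parallel: admittances add. Y = 1/R + 1/(jωL)
Y = (0.003704 − j0.004085) S
|Y| = 0.005514 S → |Z| = 1/|Y| = 181.4 Ω, ∠Z = −∠Y = 47.80°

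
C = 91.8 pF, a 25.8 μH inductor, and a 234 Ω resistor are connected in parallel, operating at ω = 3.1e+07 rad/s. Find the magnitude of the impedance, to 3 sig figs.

X_L = ωL = 800 Ω
X_C = 1/(ωC) = 351 Ω
Parallel: admittances add. Y = 1/R + 1/(jωL) + jωC
Y = (0.00427 + j0.00160) S
|Y| = 0.00456 S → |Z| = 1/|Y| = 219 Ω, ∠Z = −∠Y = -20.5°

219 Ω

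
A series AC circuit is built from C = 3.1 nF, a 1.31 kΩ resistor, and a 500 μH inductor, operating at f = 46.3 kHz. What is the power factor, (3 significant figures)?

ω = 2πf = 290900 rad/s
X_L = ωL = 145 Ω
X_C = 1/(ωC) = 1110 Ω
Net reactance X = X_L − X_C = -963 Ω
Z = 1310 − j963 Ω
|Z| = √(1310² + 963²) = 1630 Ω
∠Z = arctan(-963/1310) = -36.3°
cos φ = cos(-36.3°) = 0.806

0.806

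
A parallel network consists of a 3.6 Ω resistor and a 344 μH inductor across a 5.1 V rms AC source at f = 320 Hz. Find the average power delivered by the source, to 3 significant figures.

ω = 2πf = 2011 rad/s
X_L = ωL = 0.692 Ω
Parallel: admittances add. Y = 1/R + 1/(jωL)
Y = (0.278 − j1.45) S
|Y| = 1.47 S → |Z| = 1/|Y| = 0.679 Ω, ∠Z = −∠Y = 79.1°
I = V/|Z| = 7.51 A
P = VI cos φ = 5.1 × 7.51 × cos(79.1°) = 7.23 W

7.23 W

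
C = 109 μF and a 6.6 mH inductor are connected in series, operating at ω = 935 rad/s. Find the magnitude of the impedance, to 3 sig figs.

X_L = ωL = 6.17 Ω
X_C = 1/(ωC) = 9.81 Ω
Net reactance X = X_L − X_C = -3.64 Ω
Z = − j3.64 Ω
|Z| = √(0² + 3.64²) = 3.64 Ω

3.64 Ω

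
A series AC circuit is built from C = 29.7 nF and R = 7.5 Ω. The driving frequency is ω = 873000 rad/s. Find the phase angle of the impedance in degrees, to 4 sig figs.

X_C = 1/(ωC) = 38.57 Ω
Z = 7.500 − j38.57 Ω
|Z| = √(7.500² + 38.57²) = 39.29 Ω
∠Z = arctan(-38.57/7.500) = -79.00°

-79.00°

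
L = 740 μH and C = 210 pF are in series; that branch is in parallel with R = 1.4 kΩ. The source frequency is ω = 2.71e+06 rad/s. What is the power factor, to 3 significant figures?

X_L = ωL = 2010 Ω
X_C = 1/(ωC) = 1760 Ω
Branch 1: Z₁ = R = 1400 Ω
Branch 2 (series LC): Z₂ = j(X_L − X_C) = j248 Ω
Parallel: Z = Z₁Z₂/(Z₁+Z₂), |Z| = 244 Ω, ∠Z = 79.9°
cos φ = cos(79.9°) = 0.175

0.175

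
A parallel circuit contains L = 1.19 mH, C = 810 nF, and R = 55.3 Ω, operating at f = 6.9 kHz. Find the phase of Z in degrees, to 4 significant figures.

-41.03°

ω = 2πf = 43350 rad/s
X_L = ωL = 51.59 Ω
X_C = 1/(ωC) = 28.48 Ω
Parallel: admittances add. Y = 1/R + 1/(jωL) + jωC
Y = (0.01808 + j0.01573) S
|Y| = 0.02397 S → |Z| = 1/|Y| = 41.72 Ω, ∠Z = −∠Y = -41.03°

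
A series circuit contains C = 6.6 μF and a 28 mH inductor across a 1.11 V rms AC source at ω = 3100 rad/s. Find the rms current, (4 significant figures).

29.27 mA

X_L = ωL = 86.80 Ω
X_C = 1/(ωC) = 48.88 Ω
Net reactance X = X_L − X_C = 37.92 Ω
Z = j37.92 Ω
|Z| = √(0² + 37.92²) = 37.92 Ω
I = V/|Z| = 1.11/37.92 = 29.27 mA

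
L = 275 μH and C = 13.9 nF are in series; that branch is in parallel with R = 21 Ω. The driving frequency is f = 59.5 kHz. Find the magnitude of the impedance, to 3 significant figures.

20.4 Ω

ω = 2πf = 373800 rad/s
X_L = ωL = 103 Ω
X_C = 1/(ωC) = 192 Ω
Branch 1: Z₁ = R = 21.0 Ω
Branch 2 (series LC): Z₂ = j(X_L − X_C) = −j89.6 Ω
Parallel: Z = Z₁Z₂/(Z₁+Z₂), |Z| = 20.4 Ω, ∠Z = -13.2°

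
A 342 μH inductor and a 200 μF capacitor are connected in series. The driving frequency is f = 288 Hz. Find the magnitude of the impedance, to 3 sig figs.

ω = 2πf = 1810 rad/s
X_L = ωL = 0.619 Ω
X_C = 1/(ωC) = 2.76 Ω
Net reactance X = X_L − X_C = -2.14 Ω
Z = − j2.14 Ω
|Z| = √(0² + 2.14²) = 2.14 Ω

2.14 Ω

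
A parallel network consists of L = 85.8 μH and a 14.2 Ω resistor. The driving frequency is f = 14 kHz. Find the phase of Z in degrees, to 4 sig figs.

ω = 2πf = 87960 rad/s
X_L = ωL = 7.547 Ω
Parallel: admittances add. Y = 1/R + 1/(jωL)
Y = (0.07042 − j0.1325) S
|Y| = 0.1500 S → |Z| = 1/|Y| = 6.664 Ω, ∠Z = −∠Y = 62.01°

62.01°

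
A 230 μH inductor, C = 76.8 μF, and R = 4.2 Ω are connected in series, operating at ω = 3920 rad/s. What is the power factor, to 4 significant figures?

X_L = ωL = 0.9016 Ω
X_C = 1/(ωC) = 3.322 Ω
Net reactance X = X_L − X_C = -2.420 Ω
Z = 4.200 − j2.420 Ω
|Z| = √(4.200² + 2.420²) = 4.847 Ω
∠Z = arctan(-2.420/4.200) = -29.95°
cos φ = cos(-29.95°) = 0.8665

0.8665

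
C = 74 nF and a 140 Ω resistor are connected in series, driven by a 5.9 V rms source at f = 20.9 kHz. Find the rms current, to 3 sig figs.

34.0 mA

ω = 2πf = 131300 rad/s
X_C = 1/(ωC) = 103 Ω
Z = 140 − j103 Ω
|Z| = √(140² + 103²) = 174 Ω
I = V/|Z| = 5.9/174 = 34.0 mA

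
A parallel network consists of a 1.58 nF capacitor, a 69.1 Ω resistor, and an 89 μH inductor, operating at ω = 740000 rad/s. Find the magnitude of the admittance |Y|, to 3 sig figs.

X_L = ωL = 65.9 Ω
X_C = 1/(ωC) = 855 Ω
Parallel: admittances add. Y = 1/R + 1/(jωL) + jωC
Y = (0.0145 − j0.0140) S
|Y| = 0.0201 S → |Z| = 1/|Y| = 49.6 Ω, ∠Z = −∠Y = 44.1°

20.1 mS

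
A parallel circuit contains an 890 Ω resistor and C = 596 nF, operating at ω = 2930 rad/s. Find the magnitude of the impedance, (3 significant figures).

X_C = 1/(ωC) = 573 Ω
Parallel: admittances add. Y = 1/R + jωC
Y = (0.00112 + j0.00175) S
|Y| = 0.00208 S → |Z| = 1/|Y| = 482 Ω, ∠Z = −∠Y = -57.2°

482 Ω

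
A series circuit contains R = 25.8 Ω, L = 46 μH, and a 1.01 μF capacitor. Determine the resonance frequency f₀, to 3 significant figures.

ω₀ = 1/√(LC) = 1/√(4.6e-05 × 1.01e-06) = 146700 rad/s
f₀ = ω₀/(2π) = 23.3 kHz

23.3 kHz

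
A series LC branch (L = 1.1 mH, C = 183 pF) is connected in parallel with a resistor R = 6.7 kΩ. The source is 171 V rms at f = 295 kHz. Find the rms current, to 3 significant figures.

ω = 2πf = 1.854e+06 rad/s
X_L = ωL = 2040 Ω
X_C = 1/(ωC) = 2950 Ω
Branch 1: Z₁ = R = 6700 Ω
Branch 2 (series LC): Z₂ = j(X_L − X_C) = −j909 Ω
Parallel: Z = Z₁Z₂/(Z₁+Z₂), |Z| = 901 Ω, ∠Z = -82.3°
I = V/|Z| = 171/901 = 190 mA

190 mA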